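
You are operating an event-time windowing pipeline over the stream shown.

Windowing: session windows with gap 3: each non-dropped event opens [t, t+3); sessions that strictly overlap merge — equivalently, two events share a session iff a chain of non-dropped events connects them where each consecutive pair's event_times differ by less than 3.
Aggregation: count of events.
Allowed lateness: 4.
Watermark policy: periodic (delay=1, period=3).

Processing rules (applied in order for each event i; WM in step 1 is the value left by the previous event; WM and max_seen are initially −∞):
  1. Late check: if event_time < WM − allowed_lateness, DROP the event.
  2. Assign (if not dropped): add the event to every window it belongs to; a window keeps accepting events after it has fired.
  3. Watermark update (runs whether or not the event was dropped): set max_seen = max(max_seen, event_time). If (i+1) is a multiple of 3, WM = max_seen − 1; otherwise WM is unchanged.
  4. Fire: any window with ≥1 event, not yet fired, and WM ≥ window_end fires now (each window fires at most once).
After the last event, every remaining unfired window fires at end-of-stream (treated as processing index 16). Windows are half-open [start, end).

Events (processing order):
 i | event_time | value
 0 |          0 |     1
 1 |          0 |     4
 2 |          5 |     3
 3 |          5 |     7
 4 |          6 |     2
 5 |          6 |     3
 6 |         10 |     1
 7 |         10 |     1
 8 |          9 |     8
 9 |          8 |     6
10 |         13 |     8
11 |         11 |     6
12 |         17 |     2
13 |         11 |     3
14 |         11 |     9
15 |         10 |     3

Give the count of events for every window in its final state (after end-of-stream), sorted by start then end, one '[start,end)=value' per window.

[0,3)=2 [5,16)=12 [17,20)=1

i=0 t=0 v=1: → [0,3); WM=−∞
i=1 t=0 v=4: → [0,3); WM=−∞
i=2 t=5 v=3: → [5,8); WM=4
i=3 t=5 v=7: → [5,8); WM=4
i=4 t=6 v=2: → [5,9); WM=4
i=5 t=6 v=3: → [5,9); WM=5
i=6 t=10 v=1: → [10,13); WM=5
i=7 t=10 v=1: → [10,13); WM=5
i=8 t=9 v=8: → [9,13); WM=9
i=9 t=8 v=6: → [5,13); WM=9
i=10 t=13 v=8: → [13,16); WM=9
i=11 t=11 v=6: → [5,16); WM=12
i=12 t=17 v=2: → [17,20); WM=12
i=13 t=11 v=3: → [5,16); WM=12
i=14 t=11 v=9: → [5,16); WM=16
i=15 t=10 v=3: DROP (t<16-4); WM=16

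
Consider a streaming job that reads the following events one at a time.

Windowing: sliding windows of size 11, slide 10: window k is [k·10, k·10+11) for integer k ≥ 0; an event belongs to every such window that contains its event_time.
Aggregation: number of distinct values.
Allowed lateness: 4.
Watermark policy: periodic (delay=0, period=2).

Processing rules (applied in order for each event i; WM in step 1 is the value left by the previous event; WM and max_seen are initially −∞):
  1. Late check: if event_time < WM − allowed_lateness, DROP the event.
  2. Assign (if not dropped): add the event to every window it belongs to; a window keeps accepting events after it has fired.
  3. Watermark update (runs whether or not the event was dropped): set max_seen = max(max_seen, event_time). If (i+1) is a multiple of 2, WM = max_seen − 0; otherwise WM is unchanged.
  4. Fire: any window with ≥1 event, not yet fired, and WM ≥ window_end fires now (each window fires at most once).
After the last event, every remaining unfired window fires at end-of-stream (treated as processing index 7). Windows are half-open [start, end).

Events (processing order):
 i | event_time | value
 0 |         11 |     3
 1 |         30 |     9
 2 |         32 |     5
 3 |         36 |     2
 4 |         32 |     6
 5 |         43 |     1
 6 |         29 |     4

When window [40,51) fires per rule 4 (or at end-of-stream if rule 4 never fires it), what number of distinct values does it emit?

i=0 t=11 v=3: → [10,21); WM=−∞
i=1 t=30 v=9: → [30,41),[20,31); WM=30; [10,21) fires=1
i=2 t=32 v=5: → [30,41); WM=30
i=3 t=36 v=2: → [30,41); WM=36; [20,31) fires=1
i=4 t=32 v=6: → [30,41); WM=36
i=5 t=43 v=1: → [40,51); WM=43; [30,41) fires=4
i=6 t=29 v=4: DROP (t<43-4); WM=43

1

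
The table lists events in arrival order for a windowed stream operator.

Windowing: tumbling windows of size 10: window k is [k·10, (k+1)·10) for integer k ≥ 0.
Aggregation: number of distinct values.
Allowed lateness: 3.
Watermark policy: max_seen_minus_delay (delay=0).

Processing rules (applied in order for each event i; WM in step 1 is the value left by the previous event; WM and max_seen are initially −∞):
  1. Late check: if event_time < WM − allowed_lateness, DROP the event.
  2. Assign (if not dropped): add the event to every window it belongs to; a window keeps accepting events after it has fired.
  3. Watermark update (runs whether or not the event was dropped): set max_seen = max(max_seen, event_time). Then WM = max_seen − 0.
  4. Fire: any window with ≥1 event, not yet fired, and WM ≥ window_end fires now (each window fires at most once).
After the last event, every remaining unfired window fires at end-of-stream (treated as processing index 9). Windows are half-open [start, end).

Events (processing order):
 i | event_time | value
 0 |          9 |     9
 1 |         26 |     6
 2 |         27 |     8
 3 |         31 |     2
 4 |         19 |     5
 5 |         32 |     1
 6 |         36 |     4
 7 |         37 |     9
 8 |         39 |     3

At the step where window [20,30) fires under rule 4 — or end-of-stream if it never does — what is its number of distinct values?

2

i=0 t=9 v=9: → [0,10); WM=9
i=1 t=26 v=6: → [20,30); WM=26; [0,10) fires=1
i=2 t=27 v=8: → [20,30); WM=27
i=3 t=31 v=2: → [30,40); WM=31; [20,30) fires=2
i=4 t=19 v=5: DROP (t<31-3); WM=31
i=5 t=32 v=1: → [30,40); WM=32
i=6 t=36 v=4: → [30,40); WM=36
i=7 t=37 v=9: → [30,40); WM=37
i=8 t=39 v=3: → [30,40); WM=39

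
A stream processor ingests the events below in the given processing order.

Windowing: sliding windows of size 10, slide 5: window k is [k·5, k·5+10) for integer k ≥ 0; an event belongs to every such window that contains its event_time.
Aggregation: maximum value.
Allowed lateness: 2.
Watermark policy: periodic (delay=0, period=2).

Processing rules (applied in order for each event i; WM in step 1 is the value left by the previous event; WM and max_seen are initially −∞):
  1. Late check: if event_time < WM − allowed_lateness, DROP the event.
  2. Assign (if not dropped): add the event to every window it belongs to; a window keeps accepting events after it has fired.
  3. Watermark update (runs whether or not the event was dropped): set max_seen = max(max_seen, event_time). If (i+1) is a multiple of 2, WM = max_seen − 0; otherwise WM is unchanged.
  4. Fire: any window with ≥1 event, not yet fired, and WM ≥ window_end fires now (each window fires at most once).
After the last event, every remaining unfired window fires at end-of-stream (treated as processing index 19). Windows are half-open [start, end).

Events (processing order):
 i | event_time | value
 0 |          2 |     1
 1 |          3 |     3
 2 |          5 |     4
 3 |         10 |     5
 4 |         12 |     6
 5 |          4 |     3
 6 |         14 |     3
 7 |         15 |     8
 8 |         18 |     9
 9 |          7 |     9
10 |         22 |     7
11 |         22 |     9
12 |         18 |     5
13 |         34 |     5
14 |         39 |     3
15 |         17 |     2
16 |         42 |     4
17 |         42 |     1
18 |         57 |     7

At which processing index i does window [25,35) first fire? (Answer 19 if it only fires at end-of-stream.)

i=0 t=2 v=1: → [0,10); WM=−∞
i=1 t=3 v=3: → [0,10); WM=3
i=2 t=5 v=4: → [5,15),[0,10); WM=3
i=3 t=10 v=5: → [10,20),[5,15); WM=10; [0,10) fires=4
i=4 t=12 v=6: → [10,20),[5,15); WM=10
i=5 t=4 v=3: DROP (t<10-2); WM=12
i=6 t=14 v=3: → [10,20),[5,15); WM=12
i=7 t=15 v=8: → [15,25),[10,20); WM=15; [5,15) fires=6
i=8 t=18 v=9: → [15,25),[10,20); WM=15
i=9 t=7 v=9: DROP (t<15-2); WM=18
i=10 t=22 v=7: → [20,30),[15,25); WM=18
i=11 t=22 v=9: → [20,30),[15,25); WM=22; [10,20) fires=9
i=12 t=18 v=5: DROP (t<22-2); WM=22
i=13 t=34 v=5: → [30,40),[25,35); WM=34; [15,25) fires=9 [20,30) fires=9
i=14 t=39 v=3: → [35,45),[30,40); WM=34
i=15 t=17 v=2: DROP (t<34-2); WM=39; [25,35) fires=5
i=16 t=42 v=4: → [40,50),[35,45); WM=39
i=17 t=42 v=1: → [40,50),[35,45); WM=42; [30,40) fires=5
i=18 t=57 v=7: → [55,65),[50,60); WM=42

15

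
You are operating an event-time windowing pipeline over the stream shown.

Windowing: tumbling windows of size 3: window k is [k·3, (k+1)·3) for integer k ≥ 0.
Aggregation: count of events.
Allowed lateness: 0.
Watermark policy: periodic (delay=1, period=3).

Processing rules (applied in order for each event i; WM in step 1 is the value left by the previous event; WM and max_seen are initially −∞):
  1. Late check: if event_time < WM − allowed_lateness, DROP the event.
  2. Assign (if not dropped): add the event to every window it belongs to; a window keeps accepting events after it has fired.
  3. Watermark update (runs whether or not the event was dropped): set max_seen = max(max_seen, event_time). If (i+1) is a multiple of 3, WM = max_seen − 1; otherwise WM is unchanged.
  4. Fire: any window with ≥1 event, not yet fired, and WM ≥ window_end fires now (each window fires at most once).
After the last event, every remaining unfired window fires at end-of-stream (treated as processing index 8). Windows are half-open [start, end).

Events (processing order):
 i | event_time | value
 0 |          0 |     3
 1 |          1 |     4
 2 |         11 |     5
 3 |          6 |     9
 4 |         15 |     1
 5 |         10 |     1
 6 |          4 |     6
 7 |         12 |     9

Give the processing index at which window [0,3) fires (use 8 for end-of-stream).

i=0 t=0 v=3: → [0,3); WM=−∞
i=1 t=1 v=4: → [0,3); WM=−∞
i=2 t=11 v=5: → [9,12); WM=10; [0,3) fires=2
i=3 t=6 v=9: DROP (t<10-0); WM=10
i=4 t=15 v=1: → [15,18); WM=10
i=5 t=10 v=1: → [9,12); WM=14; [9,12) fires=2
i=6 t=4 v=6: DROP (t<14-0); WM=14
i=7 t=12 v=9: DROP (t<14-0); WM=14

2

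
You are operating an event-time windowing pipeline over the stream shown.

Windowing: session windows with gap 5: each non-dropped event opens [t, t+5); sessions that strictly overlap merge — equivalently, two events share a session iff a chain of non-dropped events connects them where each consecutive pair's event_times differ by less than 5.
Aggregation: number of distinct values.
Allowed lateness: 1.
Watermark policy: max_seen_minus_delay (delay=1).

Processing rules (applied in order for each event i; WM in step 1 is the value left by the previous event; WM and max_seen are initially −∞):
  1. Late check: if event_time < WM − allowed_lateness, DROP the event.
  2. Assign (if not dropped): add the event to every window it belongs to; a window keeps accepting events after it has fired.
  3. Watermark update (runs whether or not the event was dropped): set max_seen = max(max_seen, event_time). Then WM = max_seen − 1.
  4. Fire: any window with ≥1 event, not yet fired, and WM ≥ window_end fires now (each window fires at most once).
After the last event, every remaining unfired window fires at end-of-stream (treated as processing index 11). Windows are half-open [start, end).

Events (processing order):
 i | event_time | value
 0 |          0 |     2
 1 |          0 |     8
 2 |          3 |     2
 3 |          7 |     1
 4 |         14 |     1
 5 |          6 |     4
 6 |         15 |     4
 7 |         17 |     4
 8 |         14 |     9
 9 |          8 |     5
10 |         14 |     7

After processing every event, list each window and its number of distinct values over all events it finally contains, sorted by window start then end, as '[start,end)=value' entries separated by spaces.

[0,12)=3 [14,22)=2

i=0 t=0 v=2: → [0,5); WM=-1
i=1 t=0 v=8: → [0,5); WM=-1
i=2 t=3 v=2: → [0,8); WM=2
i=3 t=7 v=1: → [0,12); WM=6
i=4 t=14 v=1: → [14,19); WM=13
i=5 t=6 v=4: DROP (t<13-1); WM=13
i=6 t=15 v=4: → [14,20); WM=14
i=7 t=17 v=4: → [14,22); WM=16
i=8 t=14 v=9: DROP (t<16-1); WM=16
i=9 t=8 v=5: DROP (t<16-1); WM=16
i=10 t=14 v=7: DROP (t<16-1); WM=16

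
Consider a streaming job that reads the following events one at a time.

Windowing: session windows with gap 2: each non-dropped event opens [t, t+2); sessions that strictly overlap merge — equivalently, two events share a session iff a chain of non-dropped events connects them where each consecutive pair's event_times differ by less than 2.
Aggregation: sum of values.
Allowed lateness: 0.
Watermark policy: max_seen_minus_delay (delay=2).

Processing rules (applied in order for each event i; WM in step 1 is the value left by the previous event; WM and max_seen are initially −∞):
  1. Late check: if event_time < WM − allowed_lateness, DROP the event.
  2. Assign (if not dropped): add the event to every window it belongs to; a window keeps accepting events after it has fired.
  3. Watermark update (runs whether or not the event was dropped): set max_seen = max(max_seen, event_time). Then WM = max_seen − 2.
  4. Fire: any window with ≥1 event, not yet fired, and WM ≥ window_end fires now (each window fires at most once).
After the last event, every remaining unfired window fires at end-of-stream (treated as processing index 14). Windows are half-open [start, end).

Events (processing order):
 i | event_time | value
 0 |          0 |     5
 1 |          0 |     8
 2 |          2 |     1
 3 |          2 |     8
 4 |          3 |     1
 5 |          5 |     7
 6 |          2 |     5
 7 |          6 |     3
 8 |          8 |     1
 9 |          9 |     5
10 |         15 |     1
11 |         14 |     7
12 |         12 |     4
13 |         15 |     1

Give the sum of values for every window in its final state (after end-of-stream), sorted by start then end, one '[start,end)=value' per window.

i=0 t=0 v=5: → [0,2); WM=-2
i=1 t=0 v=8: → [0,2); WM=-2
i=2 t=2 v=1: → [2,4); WM=0
i=3 t=2 v=8: → [2,4); WM=0
i=4 t=3 v=1: → [2,5); WM=1
i=5 t=5 v=7: → [5,7); WM=3
i=6 t=2 v=5: DROP (t<3-0); WM=3
i=7 t=6 v=3: → [5,8); WM=4
i=8 t=8 v=1: → [8,10); WM=6
i=9 t=9 v=5: → [8,11); WM=7
i=10 t=15 v=1: → [15,17); WM=13
i=11 t=14 v=7: → [14,17); WM=13
i=12 t=12 v=4: DROP (t<13-0); WM=13
i=13 t=15 v=1: → [14,17); WM=13

[0,2)=13 [2,5)=10 [5,8)=10 [8,11)=6 [14,17)=9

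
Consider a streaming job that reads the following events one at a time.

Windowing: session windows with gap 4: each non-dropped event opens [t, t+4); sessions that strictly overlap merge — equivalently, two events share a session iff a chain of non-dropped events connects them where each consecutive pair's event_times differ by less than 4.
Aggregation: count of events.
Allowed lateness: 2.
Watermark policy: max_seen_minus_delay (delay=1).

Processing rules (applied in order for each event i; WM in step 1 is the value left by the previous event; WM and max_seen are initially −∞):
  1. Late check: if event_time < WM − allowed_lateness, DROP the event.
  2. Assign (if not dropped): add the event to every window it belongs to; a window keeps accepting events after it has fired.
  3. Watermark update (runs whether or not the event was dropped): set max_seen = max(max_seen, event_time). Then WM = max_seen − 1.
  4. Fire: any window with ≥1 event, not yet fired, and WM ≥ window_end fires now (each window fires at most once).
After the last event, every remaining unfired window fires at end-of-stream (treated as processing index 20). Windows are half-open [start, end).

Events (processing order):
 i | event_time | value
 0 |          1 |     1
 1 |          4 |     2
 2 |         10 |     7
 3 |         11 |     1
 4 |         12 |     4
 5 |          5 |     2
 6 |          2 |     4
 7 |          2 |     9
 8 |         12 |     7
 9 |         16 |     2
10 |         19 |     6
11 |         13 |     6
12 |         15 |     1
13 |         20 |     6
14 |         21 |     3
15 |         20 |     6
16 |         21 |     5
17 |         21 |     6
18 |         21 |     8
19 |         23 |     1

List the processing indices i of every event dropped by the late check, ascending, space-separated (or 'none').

5 6 7 11 12

i=0 t=1 v=1: → [1,5); WM=0
i=1 t=4 v=2: → [1,8); WM=3
i=2 t=10 v=7: → [10,14); WM=9
i=3 t=11 v=1: → [10,15); WM=10
i=4 t=12 v=4: → [10,16); WM=11
i=5 t=5 v=2: DROP (t<11-2); WM=11
i=6 t=2 v=4: DROP (t<11-2); WM=11
i=7 t=2 v=9: DROP (t<11-2); WM=11
i=8 t=12 v=7: → [10,16); WM=11
i=9 t=16 v=2: → [16,20); WM=15
i=10 t=19 v=6: → [16,23); WM=18
i=11 t=13 v=6: DROP (t<18-2); WM=18
i=12 t=15 v=1: DROP (t<18-2); WM=18
i=13 t=20 v=6: → [16,24); WM=19
i=14 t=21 v=3: → [16,25); WM=20
i=15 t=20 v=6: → [16,25); WM=20
i=16 t=21 v=5: → [16,25); WM=20
i=17 t=21 v=6: → [16,25); WM=20
i=18 t=21 v=8: → [16,25); WM=20
i=19 t=23 v=1: → [16,27); WM=22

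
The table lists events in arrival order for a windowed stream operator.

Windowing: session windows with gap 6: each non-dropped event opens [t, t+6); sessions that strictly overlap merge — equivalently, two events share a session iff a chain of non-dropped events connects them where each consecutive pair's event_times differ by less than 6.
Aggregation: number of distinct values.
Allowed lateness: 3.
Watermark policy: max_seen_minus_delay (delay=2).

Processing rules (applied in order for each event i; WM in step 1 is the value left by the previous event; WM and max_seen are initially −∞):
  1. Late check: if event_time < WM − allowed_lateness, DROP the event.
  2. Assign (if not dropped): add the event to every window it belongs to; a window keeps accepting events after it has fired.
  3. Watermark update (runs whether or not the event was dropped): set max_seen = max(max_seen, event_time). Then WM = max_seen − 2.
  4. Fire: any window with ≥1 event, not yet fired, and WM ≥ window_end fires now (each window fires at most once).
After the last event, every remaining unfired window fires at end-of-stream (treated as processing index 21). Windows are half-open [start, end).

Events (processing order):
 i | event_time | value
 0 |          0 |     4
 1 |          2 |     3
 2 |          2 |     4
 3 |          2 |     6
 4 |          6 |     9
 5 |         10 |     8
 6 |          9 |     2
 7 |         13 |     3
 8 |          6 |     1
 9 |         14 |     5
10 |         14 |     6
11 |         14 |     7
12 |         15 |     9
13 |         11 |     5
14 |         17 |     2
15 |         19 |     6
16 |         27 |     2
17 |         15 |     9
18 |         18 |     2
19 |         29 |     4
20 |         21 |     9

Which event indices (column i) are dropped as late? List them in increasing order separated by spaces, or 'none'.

i=0 t=0 v=4: → [0,6); WM=-2
i=1 t=2 v=3: → [0,8); WM=0
i=2 t=2 v=4: → [0,8); WM=0
i=3 t=2 v=6: → [0,8); WM=0
i=4 t=6 v=9: → [0,12); WM=4
i=5 t=10 v=8: → [0,16); WM=8
i=6 t=9 v=2: → [0,16); WM=8
i=7 t=13 v=3: → [0,19); WM=11
i=8 t=6 v=1: DROP (t<11-3); WM=11
i=9 t=14 v=5: → [0,20); WM=12
i=10 t=14 v=6: → [0,20); WM=12
i=11 t=14 v=7: → [0,20); WM=12
i=12 t=15 v=9: → [0,21); WM=13
i=13 t=11 v=5: → [0,21); WM=13
i=14 t=17 v=2: → [0,23); WM=15
i=15 t=19 v=6: → [0,25); WM=17
i=16 t=27 v=2: → [27,33); WM=25
i=17 t=15 v=9: DROP (t<25-3); WM=25
i=18 t=18 v=2: DROP (t<25-3); WM=25
i=19 t=29 v=4: → [27,35); WM=27
i=20 t=21 v=9: DROP (t<27-3); WM=27

8 17 18 20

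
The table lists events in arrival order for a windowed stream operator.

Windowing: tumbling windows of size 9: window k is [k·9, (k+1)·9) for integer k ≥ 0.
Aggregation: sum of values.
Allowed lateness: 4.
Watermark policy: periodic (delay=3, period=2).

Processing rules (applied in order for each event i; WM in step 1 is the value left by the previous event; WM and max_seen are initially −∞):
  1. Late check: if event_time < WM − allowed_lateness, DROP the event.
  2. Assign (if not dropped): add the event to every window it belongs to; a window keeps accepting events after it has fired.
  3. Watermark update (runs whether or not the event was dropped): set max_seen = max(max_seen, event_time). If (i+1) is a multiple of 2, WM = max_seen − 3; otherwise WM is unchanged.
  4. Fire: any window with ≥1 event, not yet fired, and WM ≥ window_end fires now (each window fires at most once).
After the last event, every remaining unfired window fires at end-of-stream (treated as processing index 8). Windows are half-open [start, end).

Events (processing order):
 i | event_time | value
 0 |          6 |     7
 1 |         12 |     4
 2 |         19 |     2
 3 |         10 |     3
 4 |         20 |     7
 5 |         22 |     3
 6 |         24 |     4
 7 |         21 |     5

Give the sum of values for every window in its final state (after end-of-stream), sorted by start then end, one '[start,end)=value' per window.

[0,9)=7 [9,18)=7 [18,27)=21

i=0 t=6 v=7: → [0,9); WM=−∞
i=1 t=12 v=4: → [9,18); WM=9; [0,9) fires=7
i=2 t=19 v=2: → [18,27); WM=9
i=3 t=10 v=3: → [9,18); WM=16
i=4 t=20 v=7: → [18,27); WM=16
i=5 t=22 v=3: → [18,27); WM=19; [9,18) fires=7
i=6 t=24 v=4: → [18,27); WM=19
i=7 t=21 v=5: → [18,27); WM=21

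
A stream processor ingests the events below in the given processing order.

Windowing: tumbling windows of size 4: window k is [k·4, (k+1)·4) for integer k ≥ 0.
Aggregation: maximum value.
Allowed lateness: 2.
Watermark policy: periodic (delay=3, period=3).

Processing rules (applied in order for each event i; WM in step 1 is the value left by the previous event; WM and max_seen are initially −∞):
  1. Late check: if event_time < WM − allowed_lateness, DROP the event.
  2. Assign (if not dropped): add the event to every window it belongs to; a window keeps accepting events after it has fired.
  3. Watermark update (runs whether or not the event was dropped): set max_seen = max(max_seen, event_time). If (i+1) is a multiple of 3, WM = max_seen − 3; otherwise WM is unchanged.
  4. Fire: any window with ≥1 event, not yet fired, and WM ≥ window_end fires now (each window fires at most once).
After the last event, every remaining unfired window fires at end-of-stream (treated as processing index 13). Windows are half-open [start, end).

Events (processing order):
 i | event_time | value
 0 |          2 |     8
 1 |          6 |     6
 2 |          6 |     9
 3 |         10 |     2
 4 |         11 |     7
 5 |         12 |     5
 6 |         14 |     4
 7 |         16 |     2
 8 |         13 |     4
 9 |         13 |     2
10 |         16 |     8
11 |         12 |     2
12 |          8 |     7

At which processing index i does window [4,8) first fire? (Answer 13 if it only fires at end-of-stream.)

5

i=0 t=2 v=8: → [0,4); WM=−∞
i=1 t=6 v=6: → [4,8); WM=−∞
i=2 t=6 v=9: → [4,8); WM=3
i=3 t=10 v=2: → [8,12); WM=3
i=4 t=11 v=7: → [8,12); WM=3
i=5 t=12 v=5: → [12,16); WM=9; [0,4) fires=8 [4,8) fires=9
i=6 t=14 v=4: → [12,16); WM=9
i=7 t=16 v=2: → [16,20); WM=9
i=8 t=13 v=4: → [12,16); WM=13; [8,12) fires=7
i=9 t=13 v=2: → [12,16); WM=13
i=10 t=16 v=8: → [16,20); WM=13
i=11 t=12 v=2: → [12,16); WM=13
i=12 t=8 v=7: DROP (t<13-2); WM=13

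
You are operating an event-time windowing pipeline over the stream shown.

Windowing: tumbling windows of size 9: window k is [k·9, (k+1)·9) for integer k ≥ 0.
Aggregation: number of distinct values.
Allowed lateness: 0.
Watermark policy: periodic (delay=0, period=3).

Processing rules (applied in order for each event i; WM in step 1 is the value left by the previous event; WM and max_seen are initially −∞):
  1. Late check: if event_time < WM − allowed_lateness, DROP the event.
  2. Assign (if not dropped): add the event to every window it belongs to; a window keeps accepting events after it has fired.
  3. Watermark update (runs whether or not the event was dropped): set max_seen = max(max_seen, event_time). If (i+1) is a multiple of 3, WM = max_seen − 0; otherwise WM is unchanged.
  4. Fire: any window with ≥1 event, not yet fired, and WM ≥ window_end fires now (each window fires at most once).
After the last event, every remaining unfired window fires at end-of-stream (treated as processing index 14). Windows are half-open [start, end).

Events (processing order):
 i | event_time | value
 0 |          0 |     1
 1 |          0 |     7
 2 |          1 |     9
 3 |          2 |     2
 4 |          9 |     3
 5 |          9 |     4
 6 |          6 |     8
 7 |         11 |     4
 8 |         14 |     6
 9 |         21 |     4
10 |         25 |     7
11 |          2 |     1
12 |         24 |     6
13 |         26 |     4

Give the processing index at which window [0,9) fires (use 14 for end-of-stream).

i=0 t=0 v=1: → [0,9); WM=−∞
i=1 t=0 v=7: → [0,9); WM=−∞
i=2 t=1 v=9: → [0,9); WM=1
i=3 t=2 v=2: → [0,9); WM=1
i=4 t=9 v=3: → [9,18); WM=1
i=5 t=9 v=4: → [9,18); WM=9; [0,9) fires=4
i=6 t=6 v=8: DROP (t<9-0); WM=9
i=7 t=11 v=4: → [9,18); WM=9
i=8 t=14 v=6: → [9,18); WM=14
i=9 t=21 v=4: → [18,27); WM=14
i=10 t=25 v=7: → [18,27); WM=14
i=11 t=2 v=1: DROP (t<14-0); WM=25; [9,18) fires=3
i=12 t=24 v=6: DROP (t<25-0); WM=25
i=13 t=26 v=4: → [18,27); WM=25

5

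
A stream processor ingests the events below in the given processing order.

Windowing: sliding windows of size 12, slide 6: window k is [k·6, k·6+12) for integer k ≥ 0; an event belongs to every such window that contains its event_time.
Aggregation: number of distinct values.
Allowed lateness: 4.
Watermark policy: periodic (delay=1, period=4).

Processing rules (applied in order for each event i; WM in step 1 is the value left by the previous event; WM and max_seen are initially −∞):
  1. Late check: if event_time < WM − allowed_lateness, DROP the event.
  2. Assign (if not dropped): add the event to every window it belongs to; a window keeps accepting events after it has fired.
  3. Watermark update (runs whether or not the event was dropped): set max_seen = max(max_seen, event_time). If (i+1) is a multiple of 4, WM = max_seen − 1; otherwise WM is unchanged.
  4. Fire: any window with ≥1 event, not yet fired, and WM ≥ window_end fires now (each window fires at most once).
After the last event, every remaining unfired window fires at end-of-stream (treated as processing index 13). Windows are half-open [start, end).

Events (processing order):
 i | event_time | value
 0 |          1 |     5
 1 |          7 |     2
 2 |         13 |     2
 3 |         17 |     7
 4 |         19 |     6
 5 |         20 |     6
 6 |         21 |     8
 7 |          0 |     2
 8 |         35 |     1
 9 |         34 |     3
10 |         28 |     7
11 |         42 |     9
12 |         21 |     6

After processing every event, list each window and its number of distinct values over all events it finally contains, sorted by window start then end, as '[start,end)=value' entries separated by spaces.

[0,12)=2 [6,18)=2 [12,24)=4 [18,30)=3 [24,36)=3 [30,42)=2 [36,48)=1 [42,54)=1

i=0 t=1 v=5: → [0,12); WM=−∞
i=1 t=7 v=2: → [6,18),[0,12); WM=−∞
i=2 t=13 v=2: → [12,24),[6,18); WM=−∞
i=3 t=17 v=7: → [12,24),[6,18); WM=16; [0,12) fires=2
i=4 t=19 v=6: → [18,30),[12,24); WM=16
i=5 t=20 v=6: → [18,30),[12,24); WM=16
i=6 t=21 v=8: → [18,30),[12,24); WM=16
i=7 t=0 v=2: DROP (t<16-4); WM=20; [6,18) fires=2
i=8 t=35 v=1: → [30,42),[24,36); WM=20
i=9 t=34 v=3: → [30,42),[24,36); WM=20
i=10 t=28 v=7: → [24,36),[18,30); WM=20
i=11 t=42 v=9: → [42,54),[36,48); WM=41; [12,24) fires=4 [18,30) fires=3 [24,36) fires=3
i=12 t=21 v=6: DROP (t<41-4); WM=41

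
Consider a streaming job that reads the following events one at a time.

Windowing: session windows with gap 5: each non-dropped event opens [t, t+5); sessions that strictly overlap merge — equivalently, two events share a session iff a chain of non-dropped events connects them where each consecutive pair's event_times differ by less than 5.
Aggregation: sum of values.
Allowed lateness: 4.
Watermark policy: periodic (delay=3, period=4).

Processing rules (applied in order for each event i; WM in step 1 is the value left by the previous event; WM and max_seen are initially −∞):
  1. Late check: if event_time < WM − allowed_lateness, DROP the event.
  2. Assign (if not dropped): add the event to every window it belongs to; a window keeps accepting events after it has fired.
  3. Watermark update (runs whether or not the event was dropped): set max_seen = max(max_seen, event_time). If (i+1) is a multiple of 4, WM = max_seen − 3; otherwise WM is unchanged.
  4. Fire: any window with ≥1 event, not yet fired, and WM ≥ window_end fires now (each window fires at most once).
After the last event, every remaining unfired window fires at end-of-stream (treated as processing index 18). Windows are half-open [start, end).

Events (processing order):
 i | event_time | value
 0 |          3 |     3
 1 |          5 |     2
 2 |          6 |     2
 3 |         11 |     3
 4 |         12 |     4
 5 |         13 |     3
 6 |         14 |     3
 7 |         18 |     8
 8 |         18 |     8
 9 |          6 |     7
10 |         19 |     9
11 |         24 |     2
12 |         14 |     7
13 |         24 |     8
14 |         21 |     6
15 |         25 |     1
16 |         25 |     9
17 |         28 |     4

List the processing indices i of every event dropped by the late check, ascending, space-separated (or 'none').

9 12

i=0 t=3 v=3: → [3,8); WM=−∞
i=1 t=5 v=2: → [3,10); WM=−∞
i=2 t=6 v=2: → [3,11); WM=−∞
i=3 t=11 v=3: → [11,16); WM=8
i=4 t=12 v=4: → [11,17); WM=8
i=5 t=13 v=3: → [11,18); WM=8
i=6 t=14 v=3: → [11,19); WM=8
i=7 t=18 v=8: → [11,23); WM=15
i=8 t=18 v=8: → [11,23); WM=15
i=9 t=6 v=7: DROP (t<15-4); WM=15
i=10 t=19 v=9: → [11,24); WM=15
i=11 t=24 v=2: → [24,29); WM=21
i=12 t=14 v=7: DROP (t<21-4); WM=21
i=13 t=24 v=8: → [24,29); WM=21
i=14 t=21 v=6: → [11,29); WM=21
i=15 t=25 v=1: → [11,30); WM=22
i=16 t=25 v=9: → [11,30); WM=22
i=17 t=28 v=4: → [11,33); WM=22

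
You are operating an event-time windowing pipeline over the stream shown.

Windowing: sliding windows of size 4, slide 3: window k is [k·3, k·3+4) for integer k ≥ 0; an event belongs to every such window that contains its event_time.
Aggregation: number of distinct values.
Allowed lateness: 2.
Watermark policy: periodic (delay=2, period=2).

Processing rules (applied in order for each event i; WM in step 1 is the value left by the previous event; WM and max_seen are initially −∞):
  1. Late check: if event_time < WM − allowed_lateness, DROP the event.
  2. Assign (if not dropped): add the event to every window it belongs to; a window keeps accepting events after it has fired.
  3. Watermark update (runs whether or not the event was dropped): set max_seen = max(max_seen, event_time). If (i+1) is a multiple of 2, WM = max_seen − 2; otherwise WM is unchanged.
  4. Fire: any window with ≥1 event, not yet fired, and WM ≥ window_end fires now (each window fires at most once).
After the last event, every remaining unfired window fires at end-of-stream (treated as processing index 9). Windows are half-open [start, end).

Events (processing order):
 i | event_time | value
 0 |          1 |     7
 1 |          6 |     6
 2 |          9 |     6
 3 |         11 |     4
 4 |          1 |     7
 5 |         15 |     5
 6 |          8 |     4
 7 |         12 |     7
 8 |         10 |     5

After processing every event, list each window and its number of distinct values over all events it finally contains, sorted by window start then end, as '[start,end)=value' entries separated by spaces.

i=0 t=1 v=7: → [0,4); WM=−∞
i=1 t=6 v=6: → [6,10),[3,7); WM=4; [0,4) fires=1
i=2 t=9 v=6: → [9,13),[6,10); WM=4
i=3 t=11 v=4: → [9,13); WM=9; [3,7) fires=1
i=4 t=1 v=7: DROP (t<9-2); WM=9
i=5 t=15 v=5: → [15,19),[12,16); WM=13; [6,10) fires=1 [9,13) fires=2
i=6 t=8 v=4: DROP (t<13-2); WM=13
i=7 t=12 v=7: → [12,16),[9,13); WM=13
i=8 t=10 v=5: DROP (t<13-2); WM=13

[0,4)=1 [3,7)=1 [6,10)=1 [9,13)=3 [12,16)=2 [15,19)=1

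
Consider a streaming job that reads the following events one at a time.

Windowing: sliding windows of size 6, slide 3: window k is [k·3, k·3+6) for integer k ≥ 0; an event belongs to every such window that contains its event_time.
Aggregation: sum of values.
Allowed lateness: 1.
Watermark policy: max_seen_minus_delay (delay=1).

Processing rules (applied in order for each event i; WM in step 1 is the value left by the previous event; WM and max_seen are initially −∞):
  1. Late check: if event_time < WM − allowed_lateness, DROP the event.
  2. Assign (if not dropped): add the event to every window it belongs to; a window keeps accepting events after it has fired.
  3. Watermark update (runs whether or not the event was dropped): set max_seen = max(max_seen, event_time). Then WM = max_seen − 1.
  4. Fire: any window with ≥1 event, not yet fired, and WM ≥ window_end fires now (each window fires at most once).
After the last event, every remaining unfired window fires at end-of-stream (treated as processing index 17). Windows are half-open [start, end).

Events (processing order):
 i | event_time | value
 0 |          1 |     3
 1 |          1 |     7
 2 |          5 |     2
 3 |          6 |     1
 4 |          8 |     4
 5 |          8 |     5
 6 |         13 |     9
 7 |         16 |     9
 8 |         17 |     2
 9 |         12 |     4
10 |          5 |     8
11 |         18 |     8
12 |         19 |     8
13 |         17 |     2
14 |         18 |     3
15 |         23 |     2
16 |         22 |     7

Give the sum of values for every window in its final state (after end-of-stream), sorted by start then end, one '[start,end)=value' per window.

[0,6)=12 [3,9)=12 [6,12)=10 [9,15)=9 [12,18)=22 [15,21)=32 [18,24)=28 [21,27)=9

i=0 t=1 v=3: → [0,6); WM=0
i=1 t=1 v=7: → [0,6); WM=0
i=2 t=5 v=2: → [3,9),[0,6); WM=4
i=3 t=6 v=1: → [6,12),[3,9); WM=5
i=4 t=8 v=4: → [6,12),[3,9); WM=7; [0,6) fires=12
i=5 t=8 v=5: → [6,12),[3,9); WM=7
i=6 t=13 v=9: → [12,18),[9,15); WM=12; [3,9) fires=12 [6,12) fires=10
i=7 t=16 v=9: → [15,21),[12,18); WM=15; [9,15) fires=9
i=8 t=17 v=2: → [15,21),[12,18); WM=16
i=9 t=12 v=4: DROP (t<16-1); WM=16
i=10 t=5 v=8: DROP (t<16-1); WM=16
i=11 t=18 v=8: → [18,24),[15,21); WM=17
i=12 t=19 v=8: → [18,24),[15,21); WM=18; [12,18) fires=20
i=13 t=17 v=2: → [15,21),[12,18); WM=18
i=14 t=18 v=3: → [18,24),[15,21); WM=18
i=15 t=23 v=2: → [21,27),[18,24); WM=22; [15,21) fires=32
i=16 t=22 v=7: → [21,27),[18,24); WM=22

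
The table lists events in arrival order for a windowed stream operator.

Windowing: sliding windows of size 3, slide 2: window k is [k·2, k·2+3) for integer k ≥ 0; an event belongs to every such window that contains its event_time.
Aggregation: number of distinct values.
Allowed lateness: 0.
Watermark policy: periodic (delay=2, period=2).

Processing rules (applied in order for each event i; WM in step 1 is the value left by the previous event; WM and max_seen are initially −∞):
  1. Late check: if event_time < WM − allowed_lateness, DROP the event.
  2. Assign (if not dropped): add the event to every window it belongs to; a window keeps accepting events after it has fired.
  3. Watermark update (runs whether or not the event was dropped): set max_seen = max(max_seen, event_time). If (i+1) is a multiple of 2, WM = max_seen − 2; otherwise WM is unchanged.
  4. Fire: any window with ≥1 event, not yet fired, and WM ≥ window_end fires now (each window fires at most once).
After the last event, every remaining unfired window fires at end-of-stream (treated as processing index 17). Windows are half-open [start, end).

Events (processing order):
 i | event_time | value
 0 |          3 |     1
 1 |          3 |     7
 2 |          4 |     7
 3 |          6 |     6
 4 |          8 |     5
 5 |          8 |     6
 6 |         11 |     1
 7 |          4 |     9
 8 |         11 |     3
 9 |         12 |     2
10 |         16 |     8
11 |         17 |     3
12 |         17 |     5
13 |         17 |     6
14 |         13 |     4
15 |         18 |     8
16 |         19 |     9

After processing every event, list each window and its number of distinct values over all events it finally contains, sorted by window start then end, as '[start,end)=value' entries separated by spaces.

i=0 t=3 v=1: → [2,5); WM=−∞
i=1 t=3 v=7: → [2,5); WM=1
i=2 t=4 v=7: → [4,7),[2,5); WM=1
i=3 t=6 v=6: → [6,9),[4,7); WM=4
i=4 t=8 v=5: → [8,11),[6,9); WM=4
i=5 t=8 v=6: → [8,11),[6,9); WM=6; [2,5) fires=2
i=6 t=11 v=1: → [10,13); WM=6
i=7 t=4 v=9: DROP (t<6-0); WM=9; [4,7) fires=2 [6,9) fires=2
i=8 t=11 v=3: → [10,13); WM=9
i=9 t=12 v=2: → [12,15),[10,13); WM=10
i=10 t=16 v=8: → [16,19),[14,17); WM=10
i=11 t=17 v=3: → [16,19); WM=15; [8,11) fires=2 [10,13) fires=3 [12,15) fires=1
i=12 t=17 v=5: → [16,19); WM=15
i=13 t=17 v=6: → [16,19); WM=15
i=14 t=13 v=4: DROP (t<15-0); WM=15
i=15 t=18 v=8: → [18,21),[16,19); WM=16
i=16 t=19 v=9: → [18,21); WM=16

[2,5)=2 [4,7)=2 [6,9)=2 [8,11)=2 [10,13)=3 [12,15)=1 [14,17)=1 [16,19)=4 [18,21)=2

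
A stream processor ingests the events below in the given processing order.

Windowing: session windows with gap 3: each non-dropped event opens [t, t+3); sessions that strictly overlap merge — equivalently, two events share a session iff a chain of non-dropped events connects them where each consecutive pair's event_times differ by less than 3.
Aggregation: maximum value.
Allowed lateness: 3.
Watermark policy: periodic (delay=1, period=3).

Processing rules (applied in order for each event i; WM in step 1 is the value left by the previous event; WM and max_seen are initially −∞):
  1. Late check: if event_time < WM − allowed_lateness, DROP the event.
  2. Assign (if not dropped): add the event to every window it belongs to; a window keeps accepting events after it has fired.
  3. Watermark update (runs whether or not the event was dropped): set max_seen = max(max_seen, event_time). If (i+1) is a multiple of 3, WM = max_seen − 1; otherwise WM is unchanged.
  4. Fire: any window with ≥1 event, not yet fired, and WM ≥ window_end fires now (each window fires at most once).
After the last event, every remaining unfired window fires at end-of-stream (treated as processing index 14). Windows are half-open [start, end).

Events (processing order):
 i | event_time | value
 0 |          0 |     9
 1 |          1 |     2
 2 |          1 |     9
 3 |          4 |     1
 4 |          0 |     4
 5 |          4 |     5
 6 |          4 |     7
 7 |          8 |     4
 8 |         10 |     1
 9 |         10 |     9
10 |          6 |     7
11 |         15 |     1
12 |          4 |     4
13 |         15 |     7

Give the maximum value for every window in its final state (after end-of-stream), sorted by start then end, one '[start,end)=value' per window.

[0,4)=9 [4,13)=9 [15,18)=7

i=0 t=0 v=9: → [0,3); WM=−∞
i=1 t=1 v=2: → [0,4); WM=−∞
i=2 t=1 v=9: → [0,4); WM=0
i=3 t=4 v=1: → [4,7); WM=0
i=4 t=0 v=4: → [0,4); WM=0
i=5 t=4 v=5: → [4,7); WM=3
i=6 t=4 v=7: → [4,7); WM=3
i=7 t=8 v=4: → [8,11); WM=3
i=8 t=10 v=1: → [8,13); WM=9
i=9 t=10 v=9: → [8,13); WM=9
i=10 t=6 v=7: → [4,13); WM=9
i=11 t=15 v=1: → [15,18); WM=14
i=12 t=4 v=4: DROP (t<14-3); WM=14
i=13 t=15 v=7: → [15,18); WM=14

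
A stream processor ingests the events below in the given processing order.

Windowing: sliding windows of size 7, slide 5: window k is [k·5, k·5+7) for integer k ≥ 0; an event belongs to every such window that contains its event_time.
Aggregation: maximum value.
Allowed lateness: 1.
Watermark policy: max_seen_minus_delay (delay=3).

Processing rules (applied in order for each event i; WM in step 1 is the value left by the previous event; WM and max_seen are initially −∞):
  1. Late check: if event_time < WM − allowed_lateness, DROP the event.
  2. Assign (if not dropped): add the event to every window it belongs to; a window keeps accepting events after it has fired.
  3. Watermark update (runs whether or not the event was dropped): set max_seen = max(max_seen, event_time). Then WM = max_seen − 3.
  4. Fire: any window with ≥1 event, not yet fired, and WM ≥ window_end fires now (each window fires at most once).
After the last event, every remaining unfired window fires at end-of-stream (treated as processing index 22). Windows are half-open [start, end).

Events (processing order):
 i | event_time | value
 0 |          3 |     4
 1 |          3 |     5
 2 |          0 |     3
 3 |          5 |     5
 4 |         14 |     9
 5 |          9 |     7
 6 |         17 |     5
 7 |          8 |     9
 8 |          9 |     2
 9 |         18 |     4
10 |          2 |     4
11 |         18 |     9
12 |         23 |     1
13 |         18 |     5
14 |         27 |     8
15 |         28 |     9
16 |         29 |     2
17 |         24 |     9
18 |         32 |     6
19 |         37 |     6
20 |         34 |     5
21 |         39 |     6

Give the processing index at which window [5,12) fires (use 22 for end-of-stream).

6

i=0 t=3 v=4: → [0,7); WM=0
i=1 t=3 v=5: → [0,7); WM=0
i=2 t=0 v=3: → [0,7); WM=0
i=3 t=5 v=5: → [5,12),[0,7); WM=2
i=4 t=14 v=9: → [10,17); WM=11; [0,7) fires=5
i=5 t=9 v=7: DROP (t<11-1); WM=11
i=6 t=17 v=5: → [15,22); WM=14; [5,12) fires=5
i=7 t=8 v=9: DROP (t<14-1); WM=14
i=8 t=9 v=2: DROP (t<14-1); WM=14
i=9 t=18 v=4: → [15,22); WM=15
i=10 t=2 v=4: DROP (t<15-1); WM=15
i=11 t=18 v=9: → [15,22); WM=15
i=12 t=23 v=1: → [20,27); WM=20; [10,17) fires=9
i=13 t=18 v=5: DROP (t<20-1); WM=20
i=14 t=27 v=8: → [25,32); WM=24; [15,22) fires=9
i=15 t=28 v=9: → [25,32); WM=25
i=16 t=29 v=2: → [25,32); WM=26
i=17 t=24 v=9: DROP (t<26-1); WM=26
i=18 t=32 v=6: → [30,37); WM=29; [20,27) fires=1
i=19 t=37 v=6: → [35,42); WM=34; [25,32) fires=9
i=20 t=34 v=5: → [30,37); WM=34
i=21 t=39 v=6: → [35,42); WM=36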